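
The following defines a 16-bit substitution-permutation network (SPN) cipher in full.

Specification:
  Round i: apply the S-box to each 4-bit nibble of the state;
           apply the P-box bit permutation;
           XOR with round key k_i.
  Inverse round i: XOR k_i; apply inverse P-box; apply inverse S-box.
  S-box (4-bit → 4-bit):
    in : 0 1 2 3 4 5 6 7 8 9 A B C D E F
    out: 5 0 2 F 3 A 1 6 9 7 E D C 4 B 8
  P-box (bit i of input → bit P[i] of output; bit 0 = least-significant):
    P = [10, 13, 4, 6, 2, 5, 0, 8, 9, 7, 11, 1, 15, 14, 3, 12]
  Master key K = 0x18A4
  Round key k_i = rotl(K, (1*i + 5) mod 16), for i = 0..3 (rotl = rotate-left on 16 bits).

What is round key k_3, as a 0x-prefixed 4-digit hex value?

0xA418

K = 0x18A4
k_0 = rotl(K, (1*0+5) mod 16) = rotl(K, 5) = 0x1483
k_1 = rotl(K, (1*1+5) mod 16) = rotl(K, 6) = 0x2906
k_2 = rotl(K, (1*2+5) mod 16) = rotl(K, 7) = 0x520C
k_3 = rotl(K, (1*3+5) mod 16) = rotl(K, 8) = 0xA418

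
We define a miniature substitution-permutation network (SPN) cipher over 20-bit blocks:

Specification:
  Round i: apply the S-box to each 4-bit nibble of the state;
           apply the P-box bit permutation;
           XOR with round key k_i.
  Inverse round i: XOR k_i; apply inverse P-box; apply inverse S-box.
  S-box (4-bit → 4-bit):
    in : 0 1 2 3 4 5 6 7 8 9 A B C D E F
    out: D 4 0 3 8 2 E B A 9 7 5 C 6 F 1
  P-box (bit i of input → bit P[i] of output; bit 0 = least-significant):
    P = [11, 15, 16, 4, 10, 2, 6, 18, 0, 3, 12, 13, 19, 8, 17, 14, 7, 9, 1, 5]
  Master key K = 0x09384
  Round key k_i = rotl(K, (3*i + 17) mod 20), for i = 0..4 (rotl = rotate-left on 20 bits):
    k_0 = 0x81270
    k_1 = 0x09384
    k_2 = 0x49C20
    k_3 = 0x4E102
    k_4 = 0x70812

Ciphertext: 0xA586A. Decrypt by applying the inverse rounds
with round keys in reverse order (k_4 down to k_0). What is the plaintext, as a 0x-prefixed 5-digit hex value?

0x630FA

s_0 = ciphertext = 0xA586A
s_1 = InvRound(s_0, k_4) = 0x49DCC
s_2 = InvRound(s_1, k_3) = 0xB46AF
s_3 = InvRound(s_2, k_2) = 0xA0A8A
s_4 = InvRound(s_3, k_1) = 0x1AD53
s_5 = InvRound(s_4, k_0) = 0x630FA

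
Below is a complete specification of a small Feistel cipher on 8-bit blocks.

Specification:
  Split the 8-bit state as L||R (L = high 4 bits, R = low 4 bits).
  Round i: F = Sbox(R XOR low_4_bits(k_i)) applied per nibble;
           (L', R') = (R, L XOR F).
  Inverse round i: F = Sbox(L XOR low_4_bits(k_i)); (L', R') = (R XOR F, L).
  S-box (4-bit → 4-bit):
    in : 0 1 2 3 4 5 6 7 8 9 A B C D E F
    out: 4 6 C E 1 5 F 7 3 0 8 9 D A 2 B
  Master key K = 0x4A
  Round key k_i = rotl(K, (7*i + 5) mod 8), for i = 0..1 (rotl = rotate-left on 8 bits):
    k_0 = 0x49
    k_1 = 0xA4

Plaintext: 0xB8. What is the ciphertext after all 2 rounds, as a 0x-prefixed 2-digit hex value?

0xD8

s_0 = plaintext = 0xB8
s_1 = Round(s_0, k_0) = 0x8D
s_2 = Round(s_1, k_1) = 0xD8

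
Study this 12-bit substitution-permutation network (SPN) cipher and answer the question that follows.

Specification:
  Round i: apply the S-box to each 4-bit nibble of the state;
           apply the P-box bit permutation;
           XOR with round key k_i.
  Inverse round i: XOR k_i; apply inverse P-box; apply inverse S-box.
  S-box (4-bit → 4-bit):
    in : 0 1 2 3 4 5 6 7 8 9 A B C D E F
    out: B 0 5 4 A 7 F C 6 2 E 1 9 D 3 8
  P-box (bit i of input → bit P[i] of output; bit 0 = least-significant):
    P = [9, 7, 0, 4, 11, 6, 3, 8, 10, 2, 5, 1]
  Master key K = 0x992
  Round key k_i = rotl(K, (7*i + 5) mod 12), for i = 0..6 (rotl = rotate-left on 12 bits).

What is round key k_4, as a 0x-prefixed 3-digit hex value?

K = 0x992
k_0 = rotl(K, (7*0+5) mod 12) = rotl(K, 5) = 0x253
k_1 = rotl(K, (7*1+5) mod 12) = rotl(K, 0) = 0x992
k_2 = rotl(K, (7*2+5) mod 12) = rotl(K, 7) = 0x94C
k_3 = rotl(K, (7*3+5) mod 12) = rotl(K, 2) = 0x64A
k_4 = rotl(K, (7*4+5) mod 12) = rotl(K, 9) = 0x532

0x532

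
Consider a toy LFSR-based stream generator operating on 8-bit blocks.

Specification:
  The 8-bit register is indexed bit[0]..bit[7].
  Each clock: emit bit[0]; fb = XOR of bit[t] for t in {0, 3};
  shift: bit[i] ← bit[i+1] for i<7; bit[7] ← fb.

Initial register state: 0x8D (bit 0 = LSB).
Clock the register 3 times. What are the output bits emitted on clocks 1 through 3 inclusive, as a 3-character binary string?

101

reg_0 = 0x8D
clock 1: out=1, reg = 0x46
clock 2: out=0, reg = 0x23
clock 3: out=1, reg = 0x91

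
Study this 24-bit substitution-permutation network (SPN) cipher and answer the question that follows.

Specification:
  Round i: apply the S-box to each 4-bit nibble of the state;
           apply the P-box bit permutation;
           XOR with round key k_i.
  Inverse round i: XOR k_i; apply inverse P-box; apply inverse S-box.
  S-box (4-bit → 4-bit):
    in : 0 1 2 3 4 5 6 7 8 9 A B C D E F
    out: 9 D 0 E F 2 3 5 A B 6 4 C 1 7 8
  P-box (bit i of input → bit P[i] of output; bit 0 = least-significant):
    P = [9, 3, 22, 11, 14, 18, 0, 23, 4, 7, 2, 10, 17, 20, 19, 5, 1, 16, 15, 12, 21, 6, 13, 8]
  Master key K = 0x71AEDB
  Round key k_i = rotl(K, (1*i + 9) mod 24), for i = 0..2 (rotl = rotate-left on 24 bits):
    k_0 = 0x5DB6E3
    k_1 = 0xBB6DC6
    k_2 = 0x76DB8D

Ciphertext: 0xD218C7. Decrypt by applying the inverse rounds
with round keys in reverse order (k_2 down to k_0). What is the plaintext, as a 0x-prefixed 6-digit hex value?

0x267837

s_0 = ciphertext = 0xD218C7
s_1 = InvRound(s_0, k_2) = 0x972296
s_2 = InvRound(s_1, k_1) = 0x92B060
s_3 = InvRound(s_2, k_0) = 0x267837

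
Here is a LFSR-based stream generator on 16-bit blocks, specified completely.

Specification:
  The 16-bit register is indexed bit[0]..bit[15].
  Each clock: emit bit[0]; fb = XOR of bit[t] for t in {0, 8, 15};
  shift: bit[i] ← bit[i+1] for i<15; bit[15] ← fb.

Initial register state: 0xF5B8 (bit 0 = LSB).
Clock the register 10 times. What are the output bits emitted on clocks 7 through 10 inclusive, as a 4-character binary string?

0110

reg_0 = 0xF5B8
clock 1: out=0, reg = 0x7ADC
clock 2: out=0, reg = 0x3D6E
clock 3: out=0, reg = 0x9EB7
clock 4: out=1, reg = 0x4F5B
clock 5: out=1, reg = 0x27AD
clock 6: out=1, reg = 0x13D6
clock 7: out=0, reg = 0x89EB
clock 8: out=1, reg = 0xC4F5
clock 9: out=1, reg = 0x627A
clock 10: out=0, reg = 0x313D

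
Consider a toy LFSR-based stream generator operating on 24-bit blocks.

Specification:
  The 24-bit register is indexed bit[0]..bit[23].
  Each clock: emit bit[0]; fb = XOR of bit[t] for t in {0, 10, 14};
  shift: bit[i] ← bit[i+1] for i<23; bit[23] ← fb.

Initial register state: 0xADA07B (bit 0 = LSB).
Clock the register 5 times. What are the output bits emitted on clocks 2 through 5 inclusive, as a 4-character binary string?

1011

reg_0 = 0xADA07B
clock 1: out=1, reg = 0xD6D03D
clock 2: out=1, reg = 0x6B681E
clock 3: out=0, reg = 0xB5B40F
clock 4: out=1, reg = 0x5ADA07
clock 5: out=1, reg = 0x2D6D03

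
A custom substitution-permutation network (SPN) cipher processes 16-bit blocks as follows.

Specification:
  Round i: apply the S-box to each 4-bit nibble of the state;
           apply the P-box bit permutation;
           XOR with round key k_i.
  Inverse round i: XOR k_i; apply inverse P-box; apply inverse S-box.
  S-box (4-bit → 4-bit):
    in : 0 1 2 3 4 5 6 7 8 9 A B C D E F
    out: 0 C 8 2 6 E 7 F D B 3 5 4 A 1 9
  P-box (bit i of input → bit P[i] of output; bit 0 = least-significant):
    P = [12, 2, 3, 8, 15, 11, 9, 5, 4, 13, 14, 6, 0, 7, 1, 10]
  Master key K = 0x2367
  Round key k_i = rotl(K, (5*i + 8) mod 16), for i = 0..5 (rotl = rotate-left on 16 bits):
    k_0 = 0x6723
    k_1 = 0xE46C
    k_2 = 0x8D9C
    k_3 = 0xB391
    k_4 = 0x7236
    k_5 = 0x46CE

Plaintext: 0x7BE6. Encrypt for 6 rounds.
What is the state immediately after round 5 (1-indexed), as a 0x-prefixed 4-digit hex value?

0x17A6

s_0 = plaintext = 0x7BE6
s_1 = Round(s_0, k_0) = 0xB3BC
s_2 = Round(s_1, k_1) = 0x4667
s_3 = Round(s_2, k_2) = 0x7602
s_4 = Round(s_3, k_3) = 0xD602
s_5 = Round(s_4, k_4) = 0x17A6
s_6 = Round(s_5, k_5) = 0xBA90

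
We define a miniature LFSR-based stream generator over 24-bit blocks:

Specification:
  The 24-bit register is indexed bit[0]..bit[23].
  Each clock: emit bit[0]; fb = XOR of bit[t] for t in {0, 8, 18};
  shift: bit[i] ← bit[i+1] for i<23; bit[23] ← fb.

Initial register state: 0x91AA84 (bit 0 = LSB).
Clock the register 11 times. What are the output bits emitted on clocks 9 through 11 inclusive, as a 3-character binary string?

reg_0 = 0x91AA84
clock 1: out=0, reg = 0x48D542
clock 2: out=0, reg = 0xA46AA1
clock 3: out=1, reg = 0x523550
clock 4: out=0, reg = 0xA91AA8
clock 5: out=0, reg = 0x548D54
clock 6: out=0, reg = 0x2A46AA
clock 7: out=0, reg = 0x152355
clock 8: out=1, reg = 0x8A91AA
clock 9: out=0, reg = 0xC548D5
clock 10: out=1, reg = 0x62A46A
clock 11: out=0, reg = 0x315235

010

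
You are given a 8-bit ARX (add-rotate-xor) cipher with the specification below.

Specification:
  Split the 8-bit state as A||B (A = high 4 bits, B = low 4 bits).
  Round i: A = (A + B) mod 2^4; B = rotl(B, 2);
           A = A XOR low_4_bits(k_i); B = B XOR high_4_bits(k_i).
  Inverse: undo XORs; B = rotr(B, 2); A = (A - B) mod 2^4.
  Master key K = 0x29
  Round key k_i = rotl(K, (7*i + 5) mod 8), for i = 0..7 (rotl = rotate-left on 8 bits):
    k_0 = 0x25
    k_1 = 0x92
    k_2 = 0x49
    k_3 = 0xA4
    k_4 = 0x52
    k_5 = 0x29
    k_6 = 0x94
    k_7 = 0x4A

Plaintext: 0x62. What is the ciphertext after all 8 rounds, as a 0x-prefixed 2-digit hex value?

0x2D

s_0 = plaintext = 0x62
s_1 = Round(s_0, k_0) = 0xDA
s_2 = Round(s_1, k_1) = 0x53
s_3 = Round(s_2, k_2) = 0x18
s_4 = Round(s_3, k_3) = 0xD8
s_5 = Round(s_4, k_4) = 0x77
s_6 = Round(s_5, k_5) = 0x7F
s_7 = Round(s_6, k_6) = 0x26
s_8 = Round(s_7, k_7) = 0x2D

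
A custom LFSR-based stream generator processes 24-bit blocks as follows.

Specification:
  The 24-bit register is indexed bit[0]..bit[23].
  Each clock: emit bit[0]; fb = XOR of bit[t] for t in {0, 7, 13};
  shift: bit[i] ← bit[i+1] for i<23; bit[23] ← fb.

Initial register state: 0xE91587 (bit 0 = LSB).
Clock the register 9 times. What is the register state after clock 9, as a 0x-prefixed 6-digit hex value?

reg_0 = 0xE91587
clock 1: out=1, reg = 0x748AC3
clock 2: out=1, reg = 0x3A4561
clock 3: out=1, reg = 0x9D22B0
clock 4: out=0, reg = 0x4E9158
clock 5: out=0, reg = 0x2748AC
clock 6: out=0, reg = 0x93A456
clock 7: out=0, reg = 0xC9D22B
clock 8: out=1, reg = 0xE4E915
clock 9: out=1, reg = 0x72748A

0x72748A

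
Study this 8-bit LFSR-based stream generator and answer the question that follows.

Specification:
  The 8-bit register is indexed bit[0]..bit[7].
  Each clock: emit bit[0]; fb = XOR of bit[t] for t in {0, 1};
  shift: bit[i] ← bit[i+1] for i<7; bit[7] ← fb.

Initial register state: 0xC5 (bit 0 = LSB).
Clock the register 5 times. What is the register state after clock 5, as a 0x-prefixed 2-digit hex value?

0x3E

reg_0 = 0xC5
clock 1: out=1, reg = 0xE2
clock 2: out=0, reg = 0xF1
clock 3: out=1, reg = 0xF8
clock 4: out=0, reg = 0x7C
clock 5: out=0, reg = 0x3E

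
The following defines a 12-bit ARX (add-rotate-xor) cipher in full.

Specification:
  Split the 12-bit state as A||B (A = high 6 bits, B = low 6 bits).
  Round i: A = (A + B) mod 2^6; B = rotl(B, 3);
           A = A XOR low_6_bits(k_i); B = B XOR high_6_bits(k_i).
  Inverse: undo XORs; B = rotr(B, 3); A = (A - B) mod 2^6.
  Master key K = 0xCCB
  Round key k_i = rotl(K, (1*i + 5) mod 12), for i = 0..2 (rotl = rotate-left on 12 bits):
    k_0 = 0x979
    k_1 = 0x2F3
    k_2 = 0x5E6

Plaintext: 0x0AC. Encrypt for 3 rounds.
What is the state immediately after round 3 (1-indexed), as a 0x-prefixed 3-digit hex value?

0x24E

s_0 = plaintext = 0x0AC
s_1 = Round(s_0, k_0) = 0x5C0
s_2 = Round(s_1, k_1) = 0x90B
s_3 = Round(s_2, k_2) = 0x24E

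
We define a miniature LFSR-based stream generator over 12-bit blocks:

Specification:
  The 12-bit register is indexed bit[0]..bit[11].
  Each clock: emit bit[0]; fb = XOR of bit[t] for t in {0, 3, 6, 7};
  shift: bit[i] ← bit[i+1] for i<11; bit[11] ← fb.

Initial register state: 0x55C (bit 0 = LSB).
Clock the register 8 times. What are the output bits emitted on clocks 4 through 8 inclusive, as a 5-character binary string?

11010

reg_0 = 0x55C
clock 1: out=0, reg = 0x2AE
clock 2: out=0, reg = 0x157
clock 3: out=1, reg = 0x0AB
clock 4: out=1, reg = 0x855
clock 5: out=1, reg = 0x42A
clock 6: out=0, reg = 0xA15
clock 7: out=1, reg = 0xD0A
clock 8: out=0, reg = 0xE85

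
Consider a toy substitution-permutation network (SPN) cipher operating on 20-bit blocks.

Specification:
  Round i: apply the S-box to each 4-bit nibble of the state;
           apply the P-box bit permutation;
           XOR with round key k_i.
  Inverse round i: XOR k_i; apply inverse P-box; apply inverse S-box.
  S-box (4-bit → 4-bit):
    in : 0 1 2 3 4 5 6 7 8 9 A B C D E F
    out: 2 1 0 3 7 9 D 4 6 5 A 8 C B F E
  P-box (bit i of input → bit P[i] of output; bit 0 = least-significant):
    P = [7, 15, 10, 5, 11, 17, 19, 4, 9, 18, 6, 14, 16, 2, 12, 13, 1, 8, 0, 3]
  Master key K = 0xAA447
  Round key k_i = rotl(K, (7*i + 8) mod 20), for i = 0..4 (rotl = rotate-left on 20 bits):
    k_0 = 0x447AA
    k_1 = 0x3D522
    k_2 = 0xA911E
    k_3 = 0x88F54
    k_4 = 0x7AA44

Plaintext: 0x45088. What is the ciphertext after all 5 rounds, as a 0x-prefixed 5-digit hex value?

s_0 = plaintext = 0x45088
s_1 = Round(s_0, k_0) = 0xBE2A9
s_2 = Round(s_1, k_1) = 0x0E1BE
s_3 = Round(s_2, k_2) = 0xB26AA
s_4 = Round(s_3, k_3) = 0xA4D2C
s_5 = Round(s_4, k_4) = 0x2FD68

0x2FD68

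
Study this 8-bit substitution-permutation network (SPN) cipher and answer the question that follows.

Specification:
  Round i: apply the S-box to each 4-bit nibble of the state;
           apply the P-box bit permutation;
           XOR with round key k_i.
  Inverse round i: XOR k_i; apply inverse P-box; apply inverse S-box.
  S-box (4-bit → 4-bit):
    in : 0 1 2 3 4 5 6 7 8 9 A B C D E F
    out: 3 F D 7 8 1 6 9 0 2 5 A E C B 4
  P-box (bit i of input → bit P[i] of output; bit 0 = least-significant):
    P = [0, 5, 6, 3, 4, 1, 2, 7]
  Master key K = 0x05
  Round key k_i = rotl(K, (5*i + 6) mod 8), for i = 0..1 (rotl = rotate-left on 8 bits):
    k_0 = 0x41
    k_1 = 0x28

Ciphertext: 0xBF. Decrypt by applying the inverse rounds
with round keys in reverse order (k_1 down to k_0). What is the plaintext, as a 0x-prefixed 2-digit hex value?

s_0 = ciphertext = 0xBF
s_1 = InvRound(s_0, k_1) = 0x15
s_2 = InvRound(s_1, k_0) = 0xAF

0xAF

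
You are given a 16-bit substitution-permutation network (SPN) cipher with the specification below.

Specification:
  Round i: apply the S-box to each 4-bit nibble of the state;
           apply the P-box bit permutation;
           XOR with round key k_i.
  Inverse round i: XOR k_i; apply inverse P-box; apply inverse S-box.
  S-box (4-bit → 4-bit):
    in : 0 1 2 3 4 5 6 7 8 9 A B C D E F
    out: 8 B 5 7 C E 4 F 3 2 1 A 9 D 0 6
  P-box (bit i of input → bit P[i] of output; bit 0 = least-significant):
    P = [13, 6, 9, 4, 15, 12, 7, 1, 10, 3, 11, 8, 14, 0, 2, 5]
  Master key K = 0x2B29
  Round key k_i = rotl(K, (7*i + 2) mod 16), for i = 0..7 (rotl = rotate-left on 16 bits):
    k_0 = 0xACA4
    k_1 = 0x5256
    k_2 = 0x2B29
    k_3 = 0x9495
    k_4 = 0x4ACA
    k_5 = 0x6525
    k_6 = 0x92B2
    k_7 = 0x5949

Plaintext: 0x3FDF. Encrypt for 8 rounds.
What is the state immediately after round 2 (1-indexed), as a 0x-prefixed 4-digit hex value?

0x5A82

s_0 = plaintext = 0x3FDF
s_1 = Round(s_0, k_0) = 0x666B
s_2 = Round(s_1, k_1) = 0x5A82
s_3 = Round(s_2, k_2) = 0x9D0C
s_4 = Round(s_3, k_3) = 0xB986
s_5 = Round(s_4, k_4) = 0xD8E3
s_6 = Round(s_5, k_5) = 0x0349
s_7 = Round(s_6, k_6) = 0x9E58
s_8 = Round(s_7, k_7) = 0x698A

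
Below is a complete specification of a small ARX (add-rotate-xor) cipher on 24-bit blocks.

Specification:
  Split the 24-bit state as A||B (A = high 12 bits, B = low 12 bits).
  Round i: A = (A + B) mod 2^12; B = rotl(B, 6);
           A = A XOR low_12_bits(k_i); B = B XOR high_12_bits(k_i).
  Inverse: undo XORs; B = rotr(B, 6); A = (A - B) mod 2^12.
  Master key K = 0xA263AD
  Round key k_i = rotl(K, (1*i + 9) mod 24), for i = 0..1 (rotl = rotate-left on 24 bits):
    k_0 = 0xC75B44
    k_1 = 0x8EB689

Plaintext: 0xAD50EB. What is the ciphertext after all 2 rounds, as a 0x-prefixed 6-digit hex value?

s_0 = plaintext = 0xAD50EB
s_1 = Round(s_0, k_0) = 0x0846B6
s_2 = Round(s_1, k_1) = 0x1B3571

0x1B3571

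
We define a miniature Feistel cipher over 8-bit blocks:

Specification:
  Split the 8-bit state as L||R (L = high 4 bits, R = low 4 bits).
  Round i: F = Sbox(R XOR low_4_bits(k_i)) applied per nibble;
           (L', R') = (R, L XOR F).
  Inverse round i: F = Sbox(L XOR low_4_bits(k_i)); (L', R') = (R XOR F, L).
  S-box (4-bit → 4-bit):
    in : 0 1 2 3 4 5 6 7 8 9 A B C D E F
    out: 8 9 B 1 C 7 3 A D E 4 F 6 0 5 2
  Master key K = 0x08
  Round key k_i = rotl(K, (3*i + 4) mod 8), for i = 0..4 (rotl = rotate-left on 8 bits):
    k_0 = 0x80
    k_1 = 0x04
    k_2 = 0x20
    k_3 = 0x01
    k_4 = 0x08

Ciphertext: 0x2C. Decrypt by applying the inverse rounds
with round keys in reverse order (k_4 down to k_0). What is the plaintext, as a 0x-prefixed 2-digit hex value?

0x38

s_0 = ciphertext = 0x2C
s_1 = InvRound(s_0, k_4) = 0x82
s_2 = InvRound(s_1, k_3) = 0xC8
s_3 = InvRound(s_2, k_2) = 0xEC
s_4 = InvRound(s_3, k_1) = 0x8E
s_5 = InvRound(s_4, k_0) = 0x38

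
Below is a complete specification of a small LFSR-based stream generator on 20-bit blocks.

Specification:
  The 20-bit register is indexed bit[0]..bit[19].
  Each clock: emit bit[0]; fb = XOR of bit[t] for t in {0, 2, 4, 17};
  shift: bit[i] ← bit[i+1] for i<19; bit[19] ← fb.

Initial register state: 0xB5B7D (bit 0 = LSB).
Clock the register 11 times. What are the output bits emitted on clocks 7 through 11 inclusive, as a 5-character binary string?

reg_0 = 0xB5B7D
clock 1: out=1, reg = 0x5ADBE
clock 2: out=0, reg = 0x2D6DF
clock 3: out=1, reg = 0x16B6F
clock 4: out=1, reg = 0x0B5B7
clock 5: out=1, reg = 0x85ADB
clock 6: out=1, reg = 0x42D6D
clock 7: out=1, reg = 0x216B6
clock 8: out=0, reg = 0x90B5B
clock 9: out=1, reg = 0x485AD
clock 10: out=1, reg = 0x242D6
clock 11: out=0, reg = 0x9216B

10110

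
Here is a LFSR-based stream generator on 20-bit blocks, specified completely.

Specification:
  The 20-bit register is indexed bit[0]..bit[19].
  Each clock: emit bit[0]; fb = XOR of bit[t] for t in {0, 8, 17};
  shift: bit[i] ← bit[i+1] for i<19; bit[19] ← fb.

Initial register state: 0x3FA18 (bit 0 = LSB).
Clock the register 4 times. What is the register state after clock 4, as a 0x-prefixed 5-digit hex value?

0xB3FA1

reg_0 = 0x3FA18
clock 1: out=0, reg = 0x9FD0C
clock 2: out=0, reg = 0xCFE86
clock 3: out=0, reg = 0x67F43
clock 4: out=1, reg = 0xB3FA1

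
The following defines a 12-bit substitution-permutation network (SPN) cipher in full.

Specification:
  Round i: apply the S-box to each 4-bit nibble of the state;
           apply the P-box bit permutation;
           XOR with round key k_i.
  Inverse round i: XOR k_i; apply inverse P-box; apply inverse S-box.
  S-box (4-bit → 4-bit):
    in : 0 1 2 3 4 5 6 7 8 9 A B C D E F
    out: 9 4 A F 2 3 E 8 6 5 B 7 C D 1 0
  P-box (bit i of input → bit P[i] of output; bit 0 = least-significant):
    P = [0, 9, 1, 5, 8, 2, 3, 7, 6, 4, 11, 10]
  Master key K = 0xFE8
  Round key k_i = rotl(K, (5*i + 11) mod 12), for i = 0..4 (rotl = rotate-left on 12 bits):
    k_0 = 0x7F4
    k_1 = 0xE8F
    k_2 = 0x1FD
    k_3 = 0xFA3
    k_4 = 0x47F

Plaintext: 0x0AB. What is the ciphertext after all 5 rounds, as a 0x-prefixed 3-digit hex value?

0x2D6

s_0 = plaintext = 0x0AB
s_1 = Round(s_0, k_0) = 0x033
s_2 = Round(s_1, k_1) = 0x960
s_3 = Round(s_2, k_2) = 0x910
s_4 = Round(s_3, k_3) = 0x7CA
s_5 = Round(s_4, k_4) = 0x2D6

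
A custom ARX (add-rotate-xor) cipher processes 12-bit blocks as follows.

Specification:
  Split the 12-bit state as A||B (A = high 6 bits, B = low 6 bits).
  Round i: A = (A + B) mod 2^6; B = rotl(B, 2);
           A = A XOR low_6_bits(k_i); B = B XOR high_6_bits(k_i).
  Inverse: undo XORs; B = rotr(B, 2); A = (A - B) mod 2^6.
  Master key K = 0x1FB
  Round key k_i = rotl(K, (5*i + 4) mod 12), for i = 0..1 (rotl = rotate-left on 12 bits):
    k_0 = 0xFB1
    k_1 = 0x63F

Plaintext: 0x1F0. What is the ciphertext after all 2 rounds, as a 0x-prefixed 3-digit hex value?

s_0 = plaintext = 0x1F0
s_1 = Round(s_0, k_0) = 0x1BD
s_2 = Round(s_1, k_1) = 0xF2F

0xF2F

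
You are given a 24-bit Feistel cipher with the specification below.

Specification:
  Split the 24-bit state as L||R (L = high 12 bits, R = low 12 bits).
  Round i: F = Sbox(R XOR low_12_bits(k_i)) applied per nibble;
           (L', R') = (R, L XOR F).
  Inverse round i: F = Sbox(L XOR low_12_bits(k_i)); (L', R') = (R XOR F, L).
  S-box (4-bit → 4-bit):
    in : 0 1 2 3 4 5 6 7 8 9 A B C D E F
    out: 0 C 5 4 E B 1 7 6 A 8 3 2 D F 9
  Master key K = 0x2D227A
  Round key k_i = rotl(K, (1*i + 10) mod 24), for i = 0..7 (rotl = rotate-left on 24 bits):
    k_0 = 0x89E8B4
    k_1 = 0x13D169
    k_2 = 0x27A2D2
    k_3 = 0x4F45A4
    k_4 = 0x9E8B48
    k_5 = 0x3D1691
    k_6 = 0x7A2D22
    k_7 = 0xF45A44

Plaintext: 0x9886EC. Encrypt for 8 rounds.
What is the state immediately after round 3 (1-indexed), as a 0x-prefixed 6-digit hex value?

s_0 = plaintext = 0x9886EC
s_1 = Round(s_0, k_0) = 0x6EC63E
s_2 = Round(s_1, k_1) = 0x63E15B
s_3 = Round(s_2, k_2) = 0x15B254
s_4 = Round(s_3, k_3) = 0x2546CB
s_5 = Round(s_4, k_4) = 0x6CBF30
s_6 = Round(s_5, k_5) = 0xF30C47
s_7 = Round(s_6, k_6) = 0xC4732B
s_8 = Round(s_7, k_7) = 0x32B65E

0x15B254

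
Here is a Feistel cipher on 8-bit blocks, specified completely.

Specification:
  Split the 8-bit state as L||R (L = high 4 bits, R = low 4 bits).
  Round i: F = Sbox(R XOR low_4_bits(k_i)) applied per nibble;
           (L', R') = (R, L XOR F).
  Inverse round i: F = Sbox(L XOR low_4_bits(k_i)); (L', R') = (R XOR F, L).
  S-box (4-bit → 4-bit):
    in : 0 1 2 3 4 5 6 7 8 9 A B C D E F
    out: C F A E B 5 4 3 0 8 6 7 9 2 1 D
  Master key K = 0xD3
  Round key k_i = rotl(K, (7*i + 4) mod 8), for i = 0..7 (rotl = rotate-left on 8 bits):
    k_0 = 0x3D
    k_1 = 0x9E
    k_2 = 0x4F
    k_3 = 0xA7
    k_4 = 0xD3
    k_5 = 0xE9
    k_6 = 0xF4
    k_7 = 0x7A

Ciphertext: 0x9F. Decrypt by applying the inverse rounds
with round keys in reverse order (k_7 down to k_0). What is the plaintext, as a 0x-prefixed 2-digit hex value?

0xA0

s_0 = ciphertext = 0x9F
s_1 = InvRound(s_0, k_7) = 0x19
s_2 = InvRound(s_1, k_6) = 0xC1
s_3 = InvRound(s_2, k_5) = 0x4C
s_4 = InvRound(s_3, k_4) = 0xF4
s_5 = InvRound(s_4, k_3) = 0x4F
s_6 = InvRound(s_5, k_2) = 0x84
s_7 = InvRound(s_6, k_1) = 0x08
s_8 = InvRound(s_7, k_0) = 0xA0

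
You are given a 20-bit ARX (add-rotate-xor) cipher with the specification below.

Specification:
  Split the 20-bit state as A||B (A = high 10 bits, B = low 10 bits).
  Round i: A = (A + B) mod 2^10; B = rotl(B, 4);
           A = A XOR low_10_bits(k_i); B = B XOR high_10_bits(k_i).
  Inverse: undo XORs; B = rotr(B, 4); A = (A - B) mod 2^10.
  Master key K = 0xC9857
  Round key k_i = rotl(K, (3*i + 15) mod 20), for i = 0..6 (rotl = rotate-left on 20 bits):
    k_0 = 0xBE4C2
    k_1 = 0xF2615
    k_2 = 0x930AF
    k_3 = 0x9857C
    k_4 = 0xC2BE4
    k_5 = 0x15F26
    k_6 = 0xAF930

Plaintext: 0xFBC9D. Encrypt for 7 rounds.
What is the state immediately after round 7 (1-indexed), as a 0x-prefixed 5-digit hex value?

s_0 = plaintext = 0xFBC9D
s_1 = Round(s_0, k_0) = 0x13B2B
s_2 = Round(s_1, k_1) = 0x5B175
s_3 = Round(s_2, k_2) = 0x93919
s_4 = Round(s_3, k_3) = 0x86FF5
s_5 = Round(s_4, k_4) = 0x7D055
s_6 = Round(s_5, k_5) = 0x5BD06
s_7 = Round(s_6, k_6) = 0xD16DA

0xD16DA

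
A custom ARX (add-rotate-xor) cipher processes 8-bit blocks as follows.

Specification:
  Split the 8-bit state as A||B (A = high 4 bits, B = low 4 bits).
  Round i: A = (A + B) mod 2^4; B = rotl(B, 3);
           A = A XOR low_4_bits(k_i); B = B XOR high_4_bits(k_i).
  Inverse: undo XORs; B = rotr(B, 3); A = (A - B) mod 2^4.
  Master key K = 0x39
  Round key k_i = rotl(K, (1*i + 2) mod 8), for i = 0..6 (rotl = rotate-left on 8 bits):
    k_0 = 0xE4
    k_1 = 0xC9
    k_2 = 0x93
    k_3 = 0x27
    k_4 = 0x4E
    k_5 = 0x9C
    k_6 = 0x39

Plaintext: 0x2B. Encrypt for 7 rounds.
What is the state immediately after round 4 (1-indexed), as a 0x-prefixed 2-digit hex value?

s_0 = plaintext = 0x2B
s_1 = Round(s_0, k_0) = 0x93
s_2 = Round(s_1, k_1) = 0x55
s_3 = Round(s_2, k_2) = 0x93
s_4 = Round(s_3, k_3) = 0xBB
s_5 = Round(s_4, k_4) = 0x89
s_6 = Round(s_5, k_5) = 0xD5
s_7 = Round(s_6, k_6) = 0xB9

0xBB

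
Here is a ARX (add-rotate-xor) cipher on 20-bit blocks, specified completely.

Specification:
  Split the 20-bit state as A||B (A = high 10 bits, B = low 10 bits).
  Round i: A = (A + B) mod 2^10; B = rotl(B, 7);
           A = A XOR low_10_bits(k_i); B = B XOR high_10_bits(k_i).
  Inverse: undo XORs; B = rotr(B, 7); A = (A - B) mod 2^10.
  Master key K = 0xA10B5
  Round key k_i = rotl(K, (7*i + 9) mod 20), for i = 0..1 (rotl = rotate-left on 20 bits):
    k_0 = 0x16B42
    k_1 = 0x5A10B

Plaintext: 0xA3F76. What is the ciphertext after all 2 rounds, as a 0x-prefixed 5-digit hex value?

s_0 = plaintext = 0xA3F76
s_1 = Round(s_0, k_0) = 0x51F34
s_2 = Round(s_1, k_1) = 0x5C30E

0x5C30E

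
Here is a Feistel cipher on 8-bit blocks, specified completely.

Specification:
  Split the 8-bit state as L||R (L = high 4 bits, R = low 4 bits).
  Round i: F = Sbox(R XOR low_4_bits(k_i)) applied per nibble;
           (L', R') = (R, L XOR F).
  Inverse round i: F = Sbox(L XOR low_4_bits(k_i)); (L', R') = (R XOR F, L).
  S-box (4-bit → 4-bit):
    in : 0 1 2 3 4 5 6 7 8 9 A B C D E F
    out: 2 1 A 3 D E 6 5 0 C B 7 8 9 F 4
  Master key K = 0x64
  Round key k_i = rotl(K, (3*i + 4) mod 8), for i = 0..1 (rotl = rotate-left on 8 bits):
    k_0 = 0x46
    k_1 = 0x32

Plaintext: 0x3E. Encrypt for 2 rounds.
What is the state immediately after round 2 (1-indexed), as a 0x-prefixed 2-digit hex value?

s_0 = plaintext = 0x3E
s_1 = Round(s_0, k_0) = 0xE3
s_2 = Round(s_1, k_1) = 0x3F

0x3F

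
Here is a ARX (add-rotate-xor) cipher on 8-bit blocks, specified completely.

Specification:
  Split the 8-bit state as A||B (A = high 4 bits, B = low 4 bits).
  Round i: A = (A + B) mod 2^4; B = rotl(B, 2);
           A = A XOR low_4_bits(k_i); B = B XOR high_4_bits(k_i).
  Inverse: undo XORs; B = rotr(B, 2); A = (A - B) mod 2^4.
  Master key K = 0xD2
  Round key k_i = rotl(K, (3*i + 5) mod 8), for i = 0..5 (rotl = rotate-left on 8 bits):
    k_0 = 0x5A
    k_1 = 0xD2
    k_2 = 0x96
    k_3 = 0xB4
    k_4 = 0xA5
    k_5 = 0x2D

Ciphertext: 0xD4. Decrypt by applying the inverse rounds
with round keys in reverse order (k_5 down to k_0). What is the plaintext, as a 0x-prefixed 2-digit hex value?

s_0 = ciphertext = 0xD4
s_1 = InvRound(s_0, k_5) = 0x79
s_2 = InvRound(s_1, k_4) = 0x6C
s_3 = InvRound(s_2, k_3) = 0x5D
s_4 = InvRound(s_3, k_2) = 0x21
s_5 = InvRound(s_4, k_1) = 0xD3
s_6 = InvRound(s_5, k_0) = 0xE9

0xE9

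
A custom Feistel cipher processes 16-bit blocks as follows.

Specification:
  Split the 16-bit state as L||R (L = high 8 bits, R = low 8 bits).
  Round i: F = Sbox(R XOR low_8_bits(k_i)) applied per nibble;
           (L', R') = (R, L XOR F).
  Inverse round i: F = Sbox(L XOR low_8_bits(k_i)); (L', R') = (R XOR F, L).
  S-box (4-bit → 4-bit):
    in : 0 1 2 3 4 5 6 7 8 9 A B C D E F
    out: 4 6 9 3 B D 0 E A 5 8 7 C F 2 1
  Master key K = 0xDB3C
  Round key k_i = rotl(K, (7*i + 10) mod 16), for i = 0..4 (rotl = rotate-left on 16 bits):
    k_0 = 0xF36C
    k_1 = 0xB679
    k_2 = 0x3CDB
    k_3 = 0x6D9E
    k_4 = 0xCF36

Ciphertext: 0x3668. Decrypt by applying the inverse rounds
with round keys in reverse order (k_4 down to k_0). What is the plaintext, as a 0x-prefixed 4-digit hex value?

s_0 = ciphertext = 0x3668
s_1 = InvRound(s_0, k_4) = 0x2C36
s_2 = InvRound(s_1, k_3) = 0x4F2C
s_3 = InvRound(s_2, k_2) = 0x774F
s_4 = InvRound(s_3, k_1) = 0x0D77
s_5 = InvRound(s_4, k_0) = 0x710D

0x710D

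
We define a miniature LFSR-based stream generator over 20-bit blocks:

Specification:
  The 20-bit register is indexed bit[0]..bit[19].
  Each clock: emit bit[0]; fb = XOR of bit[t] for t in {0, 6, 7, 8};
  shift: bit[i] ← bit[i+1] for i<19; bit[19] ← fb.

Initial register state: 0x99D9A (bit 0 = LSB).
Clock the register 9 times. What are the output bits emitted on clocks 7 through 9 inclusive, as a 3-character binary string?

reg_0 = 0x99D9A
clock 1: out=0, reg = 0x4CECD
clock 2: out=1, reg = 0xA6766
clock 3: out=0, reg = 0x533B3
clock 4: out=1, reg = 0xA99D9
clock 5: out=1, reg = 0x54CEC
clock 6: out=0, reg = 0x2A676
clock 7: out=0, reg = 0x9533B
clock 8: out=1, reg = 0x4A99D
clock 9: out=1, reg = 0xA54CE

011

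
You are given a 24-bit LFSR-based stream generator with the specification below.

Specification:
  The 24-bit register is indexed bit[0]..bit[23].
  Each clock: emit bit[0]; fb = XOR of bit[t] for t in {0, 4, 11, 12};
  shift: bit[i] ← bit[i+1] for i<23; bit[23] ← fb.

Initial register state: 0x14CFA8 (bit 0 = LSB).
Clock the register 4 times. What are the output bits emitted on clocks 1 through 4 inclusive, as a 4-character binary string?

reg_0 = 0x14CFA8
clock 1: out=0, reg = 0x8A67D4
clock 2: out=0, reg = 0xC533EA
clock 3: out=0, reg = 0xE299F5
clock 4: out=1, reg = 0x714CFA

0001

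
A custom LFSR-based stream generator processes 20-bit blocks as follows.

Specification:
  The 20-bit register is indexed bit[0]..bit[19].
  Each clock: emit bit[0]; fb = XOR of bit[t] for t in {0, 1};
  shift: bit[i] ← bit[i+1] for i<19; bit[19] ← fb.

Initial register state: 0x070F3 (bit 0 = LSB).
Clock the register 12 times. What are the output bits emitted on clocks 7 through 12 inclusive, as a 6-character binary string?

110000

reg_0 = 0x070F3
clock 1: out=1, reg = 0x03879
clock 2: out=1, reg = 0x81C3C
clock 3: out=0, reg = 0x40E1E
clock 4: out=0, reg = 0xA070F
clock 5: out=1, reg = 0x50387
clock 6: out=1, reg = 0x281C3
clock 7: out=1, reg = 0x140E1
clock 8: out=1, reg = 0x8A070
clock 9: out=0, reg = 0x45038
clock 10: out=0, reg = 0x2281C
clock 11: out=0, reg = 0x1140E
clock 12: out=0, reg = 0x88A07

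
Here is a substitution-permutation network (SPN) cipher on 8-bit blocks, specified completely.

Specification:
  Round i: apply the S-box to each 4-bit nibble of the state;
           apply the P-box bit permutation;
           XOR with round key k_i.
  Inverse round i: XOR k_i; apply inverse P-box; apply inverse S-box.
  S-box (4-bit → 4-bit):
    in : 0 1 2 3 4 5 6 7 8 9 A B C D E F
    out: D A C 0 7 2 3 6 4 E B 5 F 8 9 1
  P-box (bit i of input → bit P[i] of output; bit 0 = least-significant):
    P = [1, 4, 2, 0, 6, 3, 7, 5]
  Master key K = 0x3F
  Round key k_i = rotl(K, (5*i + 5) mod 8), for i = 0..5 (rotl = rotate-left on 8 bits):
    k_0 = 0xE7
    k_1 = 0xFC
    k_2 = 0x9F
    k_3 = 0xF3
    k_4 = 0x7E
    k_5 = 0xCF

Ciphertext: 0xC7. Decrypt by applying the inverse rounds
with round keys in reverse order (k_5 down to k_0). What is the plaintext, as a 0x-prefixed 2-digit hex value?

0xFD

s_0 = ciphertext = 0xC7
s_1 = InvRound(s_0, k_5) = 0x53
s_2 = InvRound(s_1, k_4) = 0x12
s_3 = InvRound(s_2, k_3) = 0x0D
s_4 = InvRound(s_3, k_2) = 0x86
s_5 = InvRound(s_4, k_1) = 0xA6
s_6 = InvRound(s_5, k_0) = 0xFD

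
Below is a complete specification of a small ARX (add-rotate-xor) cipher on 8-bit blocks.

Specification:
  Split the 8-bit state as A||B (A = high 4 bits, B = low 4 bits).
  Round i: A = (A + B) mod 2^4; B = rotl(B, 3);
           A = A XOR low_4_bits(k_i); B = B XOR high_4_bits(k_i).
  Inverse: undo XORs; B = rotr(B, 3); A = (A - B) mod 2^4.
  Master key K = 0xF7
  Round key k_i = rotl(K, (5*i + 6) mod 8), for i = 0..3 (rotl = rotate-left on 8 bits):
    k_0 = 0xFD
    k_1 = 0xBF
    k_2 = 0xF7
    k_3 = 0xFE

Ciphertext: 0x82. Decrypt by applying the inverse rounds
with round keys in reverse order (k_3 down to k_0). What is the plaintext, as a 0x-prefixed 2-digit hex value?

0x53

s_0 = ciphertext = 0x82
s_1 = InvRound(s_0, k_3) = 0xBB
s_2 = InvRound(s_1, k_2) = 0x48
s_3 = InvRound(s_2, k_1) = 0x56
s_4 = InvRound(s_3, k_0) = 0x53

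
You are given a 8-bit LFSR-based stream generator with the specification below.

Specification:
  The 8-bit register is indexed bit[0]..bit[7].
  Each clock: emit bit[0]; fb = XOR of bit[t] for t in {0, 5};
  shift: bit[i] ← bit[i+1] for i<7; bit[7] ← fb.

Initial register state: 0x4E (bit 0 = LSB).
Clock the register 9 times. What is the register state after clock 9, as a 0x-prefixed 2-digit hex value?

reg_0 = 0x4E
clock 1: out=0, reg = 0x27
clock 2: out=1, reg = 0x13
clock 3: out=1, reg = 0x89
clock 4: out=1, reg = 0xC4
clock 5: out=0, reg = 0x62
clock 6: out=0, reg = 0xB1
clock 7: out=1, reg = 0x58
clock 8: out=0, reg = 0x2C
clock 9: out=0, reg = 0x96

0x96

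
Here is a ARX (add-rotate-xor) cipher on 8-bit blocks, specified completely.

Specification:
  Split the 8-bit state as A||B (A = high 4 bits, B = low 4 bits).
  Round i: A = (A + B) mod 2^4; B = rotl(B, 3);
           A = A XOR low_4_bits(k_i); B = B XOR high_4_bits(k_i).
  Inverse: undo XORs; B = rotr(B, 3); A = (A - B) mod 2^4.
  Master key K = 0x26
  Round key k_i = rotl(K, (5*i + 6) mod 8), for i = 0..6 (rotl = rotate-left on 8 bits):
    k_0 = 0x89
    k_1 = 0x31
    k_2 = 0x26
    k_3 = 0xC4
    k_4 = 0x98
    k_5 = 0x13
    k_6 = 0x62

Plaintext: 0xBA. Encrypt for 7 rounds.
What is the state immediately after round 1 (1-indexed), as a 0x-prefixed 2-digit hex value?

s_0 = plaintext = 0xBA
s_1 = Round(s_0, k_0) = 0xCD
s_2 = Round(s_1, k_1) = 0x8D
s_3 = Round(s_2, k_2) = 0x3C
s_4 = Round(s_3, k_3) = 0xBA
s_5 = Round(s_4, k_4) = 0xDC
s_6 = Round(s_5, k_5) = 0xA7
s_7 = Round(s_6, k_6) = 0x3D

0xCD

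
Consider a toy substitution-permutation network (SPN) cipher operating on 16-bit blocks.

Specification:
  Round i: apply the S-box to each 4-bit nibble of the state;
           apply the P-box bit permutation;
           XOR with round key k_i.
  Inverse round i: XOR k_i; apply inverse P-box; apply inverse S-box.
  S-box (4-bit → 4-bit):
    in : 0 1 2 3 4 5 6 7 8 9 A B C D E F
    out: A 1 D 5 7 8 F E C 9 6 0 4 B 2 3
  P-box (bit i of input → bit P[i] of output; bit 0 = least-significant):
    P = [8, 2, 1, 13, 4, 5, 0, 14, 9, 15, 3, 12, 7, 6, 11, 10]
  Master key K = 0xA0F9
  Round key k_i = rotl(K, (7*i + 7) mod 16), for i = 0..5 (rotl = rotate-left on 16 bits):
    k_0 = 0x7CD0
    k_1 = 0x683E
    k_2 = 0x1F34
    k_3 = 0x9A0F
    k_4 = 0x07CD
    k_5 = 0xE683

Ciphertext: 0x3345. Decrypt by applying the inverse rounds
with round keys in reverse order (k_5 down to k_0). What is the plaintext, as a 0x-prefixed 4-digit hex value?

0xC6D0

s_0 = ciphertext = 0x3345
s_1 = InvRound(s_0, k_5) = 0xD054
s_2 = InvRound(s_1, k_4) = 0x9621
s_3 = InvRound(s_2, k_3) = 0x8CEA
s_4 = InvRound(s_3, k_2) = 0xF614
s_5 = InvRound(s_4, k_1) = 0x86EC
s_6 = InvRound(s_5, k_0) = 0xC6D0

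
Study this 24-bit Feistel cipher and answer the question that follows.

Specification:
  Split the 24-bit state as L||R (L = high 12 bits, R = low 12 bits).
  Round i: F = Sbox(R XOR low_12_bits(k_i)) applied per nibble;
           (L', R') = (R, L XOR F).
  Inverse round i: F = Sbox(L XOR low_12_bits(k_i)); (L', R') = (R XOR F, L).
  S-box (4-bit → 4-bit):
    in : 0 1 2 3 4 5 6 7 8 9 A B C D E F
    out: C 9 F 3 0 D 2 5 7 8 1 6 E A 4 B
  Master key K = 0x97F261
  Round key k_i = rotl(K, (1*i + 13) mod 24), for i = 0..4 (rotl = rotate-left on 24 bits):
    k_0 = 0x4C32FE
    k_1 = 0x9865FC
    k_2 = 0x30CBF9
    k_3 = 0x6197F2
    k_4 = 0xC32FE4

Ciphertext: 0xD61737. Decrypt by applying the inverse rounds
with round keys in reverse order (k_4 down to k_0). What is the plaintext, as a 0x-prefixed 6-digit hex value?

s_0 = ciphertext = 0xD61737
s_1 = InvRound(s_0, k_4) = 0x84AD61
s_2 = InvRound(s_1, k_3) = 0x60684A
s_3 = InvRound(s_2, k_2) = 0x2F1606
s_4 = InvRound(s_3, k_1) = 0x3CC2F1
s_5 = InvRound(s_4, k_0) = 0xBCE3CC

0xBCE3CC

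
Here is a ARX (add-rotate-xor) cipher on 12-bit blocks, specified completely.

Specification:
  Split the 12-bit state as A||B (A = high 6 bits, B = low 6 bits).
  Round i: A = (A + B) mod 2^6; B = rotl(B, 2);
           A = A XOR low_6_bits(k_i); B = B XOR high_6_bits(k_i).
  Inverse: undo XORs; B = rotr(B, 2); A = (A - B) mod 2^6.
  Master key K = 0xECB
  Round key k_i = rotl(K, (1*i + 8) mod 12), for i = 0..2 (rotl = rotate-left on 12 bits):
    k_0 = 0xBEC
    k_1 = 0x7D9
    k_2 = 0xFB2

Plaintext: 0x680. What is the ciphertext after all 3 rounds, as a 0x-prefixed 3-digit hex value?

0xBF8

s_0 = plaintext = 0x680
s_1 = Round(s_0, k_0) = 0xDAF
s_2 = Round(s_1, k_1) = 0xF21
s_3 = Round(s_2, k_2) = 0xBF8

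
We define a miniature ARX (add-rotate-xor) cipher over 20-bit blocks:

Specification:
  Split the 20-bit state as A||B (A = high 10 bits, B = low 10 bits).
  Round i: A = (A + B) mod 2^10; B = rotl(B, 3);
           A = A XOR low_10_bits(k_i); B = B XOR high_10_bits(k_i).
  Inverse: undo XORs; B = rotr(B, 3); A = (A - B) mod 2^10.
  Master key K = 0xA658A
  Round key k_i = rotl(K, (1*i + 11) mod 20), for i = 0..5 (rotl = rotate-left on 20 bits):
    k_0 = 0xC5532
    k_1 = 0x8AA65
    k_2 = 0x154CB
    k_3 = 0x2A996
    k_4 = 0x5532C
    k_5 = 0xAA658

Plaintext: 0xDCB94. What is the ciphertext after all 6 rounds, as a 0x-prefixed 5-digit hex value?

0x69A5C

s_0 = plaintext = 0xDCB94
s_1 = Round(s_0, k_0) = 0x8D3B2
s_2 = Round(s_1, k_1) = 0xE0FBD
s_3 = Round(s_2, k_2) = 0xE2DBA
s_4 = Round(s_3, k_3) = 0x34D79
s_5 = Round(s_4, k_4) = 0x5829E
s_6 = Round(s_5, k_5) = 0x69A5C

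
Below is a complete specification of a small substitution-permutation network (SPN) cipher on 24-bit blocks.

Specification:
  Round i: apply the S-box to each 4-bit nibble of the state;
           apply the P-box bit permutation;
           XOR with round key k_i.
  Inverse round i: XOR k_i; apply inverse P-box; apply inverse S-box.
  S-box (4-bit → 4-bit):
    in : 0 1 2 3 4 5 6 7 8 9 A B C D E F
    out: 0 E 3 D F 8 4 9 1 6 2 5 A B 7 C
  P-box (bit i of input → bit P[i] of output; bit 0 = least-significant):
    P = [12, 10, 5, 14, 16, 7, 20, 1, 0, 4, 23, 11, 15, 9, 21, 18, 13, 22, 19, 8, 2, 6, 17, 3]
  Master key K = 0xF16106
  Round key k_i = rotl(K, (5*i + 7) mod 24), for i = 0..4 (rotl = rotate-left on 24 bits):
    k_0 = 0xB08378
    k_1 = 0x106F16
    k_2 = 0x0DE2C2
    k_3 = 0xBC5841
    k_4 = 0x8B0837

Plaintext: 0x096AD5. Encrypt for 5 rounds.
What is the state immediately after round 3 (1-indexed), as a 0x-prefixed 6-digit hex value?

s_0 = plaintext = 0x096AD5
s_1 = Round(s_0, k_0) = 0xD9C3EA
s_2 = Round(s_1, k_1) = 0xCD61DB
s_3 = Round(s_2, k_2) = 0xECDB38
s_4 = Round(s_3, k_3) = 0x6BCB06
s_5 = Round(s_4, k_4) = 0x052A16

0xECDB38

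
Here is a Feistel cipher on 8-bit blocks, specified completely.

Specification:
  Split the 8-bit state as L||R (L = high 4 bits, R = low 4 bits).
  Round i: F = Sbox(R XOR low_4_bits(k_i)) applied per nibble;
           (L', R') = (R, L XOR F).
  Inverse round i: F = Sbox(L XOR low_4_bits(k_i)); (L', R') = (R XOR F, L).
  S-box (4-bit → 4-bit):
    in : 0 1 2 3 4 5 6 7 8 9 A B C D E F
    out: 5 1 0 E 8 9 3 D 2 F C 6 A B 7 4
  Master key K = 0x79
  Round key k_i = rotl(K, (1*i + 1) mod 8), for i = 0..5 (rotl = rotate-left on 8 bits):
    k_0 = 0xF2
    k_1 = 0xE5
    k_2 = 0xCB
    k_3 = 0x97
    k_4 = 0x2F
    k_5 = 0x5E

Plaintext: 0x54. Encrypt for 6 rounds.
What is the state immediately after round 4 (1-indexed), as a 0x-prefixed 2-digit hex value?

s_0 = plaintext = 0x54
s_1 = Round(s_0, k_0) = 0x46
s_2 = Round(s_1, k_1) = 0x6A
s_3 = Round(s_2, k_2) = 0xA7
s_4 = Round(s_3, k_3) = 0x7F
s_5 = Round(s_4, k_4) = 0xF2
s_6 = Round(s_5, k_5) = 0x25

0x7F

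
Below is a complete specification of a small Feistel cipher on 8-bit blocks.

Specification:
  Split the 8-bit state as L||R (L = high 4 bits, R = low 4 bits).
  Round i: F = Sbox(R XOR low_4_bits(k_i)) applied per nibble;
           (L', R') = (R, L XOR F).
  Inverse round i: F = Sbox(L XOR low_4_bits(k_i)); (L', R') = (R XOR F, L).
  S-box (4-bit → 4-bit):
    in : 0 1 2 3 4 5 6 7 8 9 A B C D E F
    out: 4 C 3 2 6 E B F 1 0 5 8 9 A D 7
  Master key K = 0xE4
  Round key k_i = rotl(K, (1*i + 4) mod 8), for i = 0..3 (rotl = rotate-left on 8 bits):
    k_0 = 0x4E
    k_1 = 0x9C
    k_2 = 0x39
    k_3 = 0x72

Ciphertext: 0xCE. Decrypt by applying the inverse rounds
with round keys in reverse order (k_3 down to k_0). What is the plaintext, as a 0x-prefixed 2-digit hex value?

s_0 = ciphertext = 0xCE
s_1 = InvRound(s_0, k_3) = 0x3C
s_2 = InvRound(s_1, k_2) = 0x93
s_3 = InvRound(s_2, k_1) = 0xD9
s_4 = InvRound(s_3, k_0) = 0xBD

0xBD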